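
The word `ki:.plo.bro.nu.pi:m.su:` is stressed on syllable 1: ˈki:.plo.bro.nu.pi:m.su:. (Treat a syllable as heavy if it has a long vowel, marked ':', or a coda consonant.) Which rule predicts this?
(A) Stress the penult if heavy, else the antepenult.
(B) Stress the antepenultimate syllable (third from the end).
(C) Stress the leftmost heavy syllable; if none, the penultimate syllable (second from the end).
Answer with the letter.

Rule A → syllable 5 (observed: 1).
Rule B → syllable 4 (observed: 1).
Rule C → syllable 1 ✓.

C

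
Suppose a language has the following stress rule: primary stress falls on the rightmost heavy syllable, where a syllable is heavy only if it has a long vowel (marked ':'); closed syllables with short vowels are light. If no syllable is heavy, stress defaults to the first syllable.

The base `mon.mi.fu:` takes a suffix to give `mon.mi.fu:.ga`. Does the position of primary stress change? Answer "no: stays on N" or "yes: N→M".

no: stays on 3

Base `mon.mi.fu:` (3 syllables):
  Weights: 1 mon L, 2 mi L, 3 fu: H.
  Heavy syllables in the domain: 3. The rightmost is syllable 3 (fu:).
  → primary stress on syllable 3.
Suffixed `mon.mi.fu:.ga` (4 syllables):
  Weights: 1 mon L, 2 mi L, 3 fu: H, 4 ga L.
  Heavy syllables in the domain: 3. The rightmost is syllable 3 (fu:).
  → primary stress on syllable 3.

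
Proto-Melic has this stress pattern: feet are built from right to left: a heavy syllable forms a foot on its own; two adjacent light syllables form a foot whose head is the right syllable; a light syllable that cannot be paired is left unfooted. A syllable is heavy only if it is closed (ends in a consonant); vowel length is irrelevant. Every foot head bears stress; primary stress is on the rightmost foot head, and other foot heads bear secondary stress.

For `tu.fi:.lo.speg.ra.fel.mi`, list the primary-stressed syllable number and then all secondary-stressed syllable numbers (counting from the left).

Weights: 1 tu L, 2 fi: L, 3 lo L, 4 speg H, 5 ra L, 6 fel H, 7 mi L.
Parse right to left (heavy = foot alone; LL = one foot; stranded L unfooted): tu (fi:.ˈlo) (ˈspeg) ra (ˈfel) mi.
Foot heads: 3, 4, 6.
Primary stress on the rightmost head = syllable 6.
Secondary stress on 3, 4: tu.fi:.ˌlo.ˌspeg.ra.ˈfel.mi.

primary 6, secondary 3, 4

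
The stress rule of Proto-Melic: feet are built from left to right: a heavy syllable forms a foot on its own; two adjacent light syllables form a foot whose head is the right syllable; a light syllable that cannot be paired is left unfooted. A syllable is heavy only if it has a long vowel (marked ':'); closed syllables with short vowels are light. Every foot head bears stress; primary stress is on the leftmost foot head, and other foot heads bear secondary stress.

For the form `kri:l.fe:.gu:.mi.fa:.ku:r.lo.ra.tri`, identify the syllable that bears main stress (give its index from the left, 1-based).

Weights: 1 kri:l H, 2 fe: H, 3 gu: H, 4 mi L, 5 fa: H, 6 ku:r H, 7 lo L, 8 ra L, 9 tri L.
Parse left to right (heavy = foot alone; LL = one foot; stranded L unfooted): (ˈkri:l) (ˈfe:) (ˈgu:) mi (ˈfa:) (ˈku:r) (lo.ˈra) tri.
Foot heads: 1, 2, 3, 5, 6, 8.
Primary stress on the leftmost head = syllable 1.
Primary stress: syllable 1 → ˈkri:l.fe:.gu:.mi.fa:.ku:r.lo.ra.tri.

1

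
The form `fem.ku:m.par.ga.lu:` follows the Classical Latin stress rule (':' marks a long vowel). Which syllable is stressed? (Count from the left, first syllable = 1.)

Classical Latin: stress the penult if heavy (long vowel or closed), else the antepenult.
Weights: 3 par H, 4 ga L, 5 lu: H.
The penult (syllable 4, ga) is light, so stress falls on the antepenult (syllable 3, par).
Stress on syllable 3: fem.ku:m.ˈpar.ga.lu:.

3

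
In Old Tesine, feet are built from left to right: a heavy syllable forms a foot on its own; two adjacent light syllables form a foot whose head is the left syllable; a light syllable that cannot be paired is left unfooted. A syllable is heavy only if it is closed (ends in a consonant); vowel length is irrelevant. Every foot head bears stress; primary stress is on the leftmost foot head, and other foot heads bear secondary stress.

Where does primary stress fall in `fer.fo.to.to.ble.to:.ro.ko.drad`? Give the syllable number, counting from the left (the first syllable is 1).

Weights: 1 fer H, 2 fo L, 3 to L, 4 to L, 5 ble L, 6 to: L, 7 ro L, 8 ko L, 9 drad H.
Parse left to right (heavy = foot alone; LL = one foot; stranded L unfooted): (ˈfer) (ˈfo.to) (ˈto.ble) (ˈto:.ro) ko (ˈdrad).
Foot heads: 1, 2, 4, 6, 9.
Primary stress on the leftmost head = syllable 1.
Primary stress: syllable 1 → ˈfer.fo.to.to.ble.to:.ro.ko.drad.

1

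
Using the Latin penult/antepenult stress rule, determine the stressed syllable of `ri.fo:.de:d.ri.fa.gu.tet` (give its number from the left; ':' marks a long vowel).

5

Classical Latin: stress the penult if heavy (long vowel or closed), else the antepenult.
Weights: 5 fa L, 6 gu L, 7 tet H.
The penult (syllable 6, gu) is light, so stress falls on the antepenult (syllable 5, fa).
Stress on syllable 5: ri.fo:.de:d.ri.ˈfa.gu.tet.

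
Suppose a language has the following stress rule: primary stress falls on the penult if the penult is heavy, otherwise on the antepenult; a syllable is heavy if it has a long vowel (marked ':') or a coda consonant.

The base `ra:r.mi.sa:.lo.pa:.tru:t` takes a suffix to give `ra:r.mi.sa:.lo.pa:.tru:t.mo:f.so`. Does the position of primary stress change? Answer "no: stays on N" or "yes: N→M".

Base `ra:r.mi.sa:.lo.pa:.tru:t` (6 syllables):
  Weights: 4 lo L, 5 pa: H, 6 tru:t H.
  The penult (syllable 5, pa:) is heavy, so it takes stress.
  → primary stress on syllable 5.
Suffixed `ra:r.mi.sa:.lo.pa:.tru:t.mo:f.so` (8 syllables):
  Weights: 6 tru:t H, 7 mo:f H, 8 so L.
  The penult (syllable 7, mo:f) is heavy, so it takes stress.
  → primary stress on syllable 7.

yes: 5→7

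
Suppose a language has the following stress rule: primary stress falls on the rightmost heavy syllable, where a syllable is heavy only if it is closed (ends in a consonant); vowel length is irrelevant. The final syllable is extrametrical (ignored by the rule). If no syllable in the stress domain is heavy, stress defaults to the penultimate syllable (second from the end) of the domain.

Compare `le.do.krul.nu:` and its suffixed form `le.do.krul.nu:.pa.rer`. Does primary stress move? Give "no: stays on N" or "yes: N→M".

no: stays on 3

Base `le.do.krul.nu:` (4 syllables):
  The final syllable (4, nu:) is extrametrical; the stress domain is syllables 1–3.
  Weights: 1 le L, 2 do L, 3 krul H.
  Heavy syllables in the domain: 3. The rightmost is syllable 3 (krul).
  → primary stress on syllable 3.
Suffixed `le.do.krul.nu:.pa.rer` (6 syllables):
  The final syllable (6, rer) is extrametrical; the stress domain is syllables 1–5.
  Weights: 1 le L, 2 do L, 3 krul H, 4 nu: L, 5 pa L.
  Heavy syllables in the domain: 3. The rightmost is syllable 3 (krul).
  → primary stress on syllable 3.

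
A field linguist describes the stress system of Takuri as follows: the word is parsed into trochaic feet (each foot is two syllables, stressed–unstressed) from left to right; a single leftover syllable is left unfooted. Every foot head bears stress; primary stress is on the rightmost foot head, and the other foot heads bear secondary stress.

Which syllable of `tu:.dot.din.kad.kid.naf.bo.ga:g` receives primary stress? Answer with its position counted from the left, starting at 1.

7

Parse left to right into trochaic (ˈσσ) feet: (ˈtu:.dot) (ˈdin.kad) (ˈkid.naf) (ˈbo.ga:g).
Foot heads (stressed positions): 1, 3, 5, 7.
End Rule Rightmost: primary stress on the rightmost head = syllable 7.
Primary stress: syllable 7 → tu:.dot.din.kad.kid.naf.ˈbo.ga:g.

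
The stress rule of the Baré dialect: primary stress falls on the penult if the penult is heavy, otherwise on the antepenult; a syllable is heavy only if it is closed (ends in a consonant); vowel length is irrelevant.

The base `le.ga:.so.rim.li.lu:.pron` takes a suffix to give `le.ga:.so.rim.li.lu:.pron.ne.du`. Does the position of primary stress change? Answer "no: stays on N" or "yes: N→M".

Base `le.ga:.so.rim.li.lu:.pron` (7 syllables):
  Weights: 5 li L, 6 lu: L, 7 pron H.
  The penult (syllable 6, lu:) is light, so stress falls on the antepenult (syllable 5, li).
  → primary stress on syllable 5.
Suffixed `le.ga:.so.rim.li.lu:.pron.ne.du` (9 syllables):
  Weights: 7 pron H, 8 ne L, 9 du L.
  The penult (syllable 8, ne) is light, so stress falls on the antepenult (syllable 7, pron).
  → primary stress on syllable 7.

yes: 5→7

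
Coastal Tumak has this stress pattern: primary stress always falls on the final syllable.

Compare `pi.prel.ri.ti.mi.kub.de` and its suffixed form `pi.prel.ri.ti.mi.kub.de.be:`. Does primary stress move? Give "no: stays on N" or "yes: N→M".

yes: 7→8

Base `pi.prel.ri.ti.mi.kub.de` (7 syllables):
  The word has 7 syllables; the final syllable is syllable 7 (de).
  → primary stress on syllable 7.
Suffixed `pi.prel.ri.ti.mi.kub.de.be:` (8 syllables):
  The word has 8 syllables; the final syllable is syllable 8 (be:).
  → primary stress on syllable 8.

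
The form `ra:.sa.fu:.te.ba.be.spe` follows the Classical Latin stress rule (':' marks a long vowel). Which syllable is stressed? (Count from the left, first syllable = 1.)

5

Classical Latin: stress the penult if heavy (long vowel or closed), else the antepenult.
Weights: 5 ba L, 6 be L, 7 spe L.
The penult (syllable 6, be) is light, so stress falls on the antepenult (syllable 5, ba).
Stress on syllable 5: ra:.sa.fu:.te.ˈba.be.spe.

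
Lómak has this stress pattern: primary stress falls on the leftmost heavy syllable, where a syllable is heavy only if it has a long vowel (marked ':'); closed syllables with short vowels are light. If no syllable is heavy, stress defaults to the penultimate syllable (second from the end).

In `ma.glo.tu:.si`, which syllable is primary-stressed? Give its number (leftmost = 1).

Weights: 1 ma L, 2 glo L, 3 tu: H, 4 si L.
Heavy syllables in the domain: 3. The leftmost is syllable 3 (tu:).
Primary stress: syllable 3 → ma.glo.ˈtu:.si.

3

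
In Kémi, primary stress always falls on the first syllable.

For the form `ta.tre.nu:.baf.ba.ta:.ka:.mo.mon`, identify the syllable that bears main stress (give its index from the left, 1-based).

1

The word has 9 syllables; the first syllable is syllable 1 (ta).
Primary stress: syllable 1 → ˈta.tre.nu:.baf.ba.ta:.ka:.mo.mon.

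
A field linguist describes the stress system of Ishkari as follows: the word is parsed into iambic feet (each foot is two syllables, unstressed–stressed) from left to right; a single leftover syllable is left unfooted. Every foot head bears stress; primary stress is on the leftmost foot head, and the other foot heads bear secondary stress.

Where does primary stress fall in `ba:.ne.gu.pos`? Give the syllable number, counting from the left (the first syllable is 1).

2

Parse left to right into iambic (σˈσ) feet: (ba:.ˈne) (gu.ˈpos).
Foot heads (stressed positions): 2, 4.
End Rule Leftmost: primary stress on the leftmost head = syllable 2.
Primary stress: syllable 2 → ba:.ˈne.gu.pos.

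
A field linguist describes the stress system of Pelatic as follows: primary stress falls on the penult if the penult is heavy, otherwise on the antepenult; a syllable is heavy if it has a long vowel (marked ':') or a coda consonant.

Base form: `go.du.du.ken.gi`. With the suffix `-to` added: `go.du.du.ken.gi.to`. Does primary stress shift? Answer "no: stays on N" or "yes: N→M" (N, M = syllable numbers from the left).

no: stays on 4

Base `go.du.du.ken.gi` (5 syllables):
  Weights: 3 du L, 4 ken H, 5 gi L.
  The penult (syllable 4, ken) is heavy, so it takes stress.
  → primary stress on syllable 4.
Suffixed `go.du.du.ken.gi.to` (6 syllables):
  Weights: 4 ken H, 5 gi L, 6 to L.
  The penult (syllable 5, gi) is light, so stress falls on the antepenult (syllable 4, ken).
  → primary stress on syllable 4.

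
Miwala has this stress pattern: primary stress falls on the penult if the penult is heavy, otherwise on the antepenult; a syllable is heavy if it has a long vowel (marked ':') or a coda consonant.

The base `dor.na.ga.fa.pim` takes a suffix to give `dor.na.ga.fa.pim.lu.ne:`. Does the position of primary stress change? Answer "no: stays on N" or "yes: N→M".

yes: 3→5

Base `dor.na.ga.fa.pim` (5 syllables):
  Weights: 3 ga L, 4 fa L, 5 pim H.
  The penult (syllable 4, fa) is light, so stress falls on the antepenult (syllable 3, ga).
  → primary stress on syllable 3.
Suffixed `dor.na.ga.fa.pim.lu.ne:` (7 syllables):
  Weights: 5 pim H, 6 lu L, 7 ne: H.
  The penult (syllable 6, lu) is light, so stress falls on the antepenult (syllable 5, pim).
  → primary stress on syllable 5.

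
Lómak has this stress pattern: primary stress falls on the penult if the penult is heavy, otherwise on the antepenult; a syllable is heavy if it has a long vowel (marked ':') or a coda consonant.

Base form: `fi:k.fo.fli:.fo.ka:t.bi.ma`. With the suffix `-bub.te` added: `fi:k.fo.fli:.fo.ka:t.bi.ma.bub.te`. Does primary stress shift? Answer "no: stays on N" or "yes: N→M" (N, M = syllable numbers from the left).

Base `fi:k.fo.fli:.fo.ka:t.bi.ma` (7 syllables):
  Weights: 5 ka:t H, 6 bi L, 7 ma L.
  The penult (syllable 6, bi) is light, so stress falls on the antepenult (syllable 5, ka:t).
  → primary stress on syllable 5.
Suffixed `fi:k.fo.fli:.fo.ka:t.bi.ma.bub.te` (9 syllables):
  Weights: 7 ma L, 8 bub H, 9 te L.
  The penult (syllable 8, bub) is heavy, so it takes stress.
  → primary stress on syllable 8.

yes: 5→8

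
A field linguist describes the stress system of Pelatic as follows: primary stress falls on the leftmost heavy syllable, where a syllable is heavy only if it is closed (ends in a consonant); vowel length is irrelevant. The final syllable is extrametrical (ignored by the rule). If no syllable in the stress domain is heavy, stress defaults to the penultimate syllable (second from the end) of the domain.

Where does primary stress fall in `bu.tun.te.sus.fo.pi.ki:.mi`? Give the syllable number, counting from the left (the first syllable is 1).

2

The final syllable (8, mi) is extrametrical; the stress domain is syllables 1–7.
Weights: 1 bu L, 2 tun H, 3 te L, 4 sus H, 5 fo L, 6 pi L, 7 ki: L.
Heavy syllables in the domain: 2, 4. The leftmost is syllable 2 (tun).
Primary stress: syllable 2 → bu.ˈtun.te.sus.fo.pi.ki:.mi.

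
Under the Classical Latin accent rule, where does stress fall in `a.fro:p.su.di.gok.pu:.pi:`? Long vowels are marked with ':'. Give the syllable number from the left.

Classical Latin: stress the penult if heavy (long vowel or closed), else the antepenult.
Weights: 5 gok H, 6 pu: H, 7 pi: H.
The penult (syllable 6, pu:) is heavy, so it takes stress.
Stress on syllable 6: a.fro:p.su.di.gok.ˈpu:.pi:.

6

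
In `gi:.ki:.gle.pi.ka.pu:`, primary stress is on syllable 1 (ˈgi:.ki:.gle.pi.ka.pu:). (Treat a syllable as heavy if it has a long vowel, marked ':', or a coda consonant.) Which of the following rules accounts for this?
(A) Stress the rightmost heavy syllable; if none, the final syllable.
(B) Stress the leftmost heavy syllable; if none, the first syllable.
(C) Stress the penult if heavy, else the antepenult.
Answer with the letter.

B

Rule A → syllable 6 (observed: 1).
Rule B → syllable 1 ✓.
Rule C → syllable 4 (observed: 1).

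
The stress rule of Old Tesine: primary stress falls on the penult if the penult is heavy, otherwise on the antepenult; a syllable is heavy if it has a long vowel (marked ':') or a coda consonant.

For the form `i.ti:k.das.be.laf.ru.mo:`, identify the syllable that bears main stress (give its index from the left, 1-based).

5

Weights: 5 laf H, 6 ru L, 7 mo: H.
The penult (syllable 6, ru) is light, so stress falls on the antepenult (syllable 5, laf).
Primary stress: syllable 5 → i.ti:k.das.be.ˈlaf.ru.mo:.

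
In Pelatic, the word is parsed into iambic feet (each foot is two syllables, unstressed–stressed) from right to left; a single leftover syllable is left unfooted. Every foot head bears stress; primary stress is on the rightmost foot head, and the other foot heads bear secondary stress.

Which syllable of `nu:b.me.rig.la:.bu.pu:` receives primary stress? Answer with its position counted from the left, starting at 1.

6

Parse right to left into iambic (σˈσ) feet: (nu:b.ˈme) (rig.ˈla:) (bu.ˈpu:).
Foot heads (stressed positions): 2, 4, 6.
End Rule Rightmost: primary stress on the rightmost head = syllable 6.
Primary stress: syllable 6 → nu:b.me.rig.la:.bu.ˈpu:.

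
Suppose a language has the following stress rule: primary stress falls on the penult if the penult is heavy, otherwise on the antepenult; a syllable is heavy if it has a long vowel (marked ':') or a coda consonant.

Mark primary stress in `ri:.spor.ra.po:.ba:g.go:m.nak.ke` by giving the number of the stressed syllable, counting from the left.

7

Weights: 6 go:m H, 7 nak H, 8 ke L.
The penult (syllable 7, nak) is heavy, so it takes stress.
Primary stress: syllable 7 → ri:.spor.ra.po:.ba:g.go:m.ˈnak.ke.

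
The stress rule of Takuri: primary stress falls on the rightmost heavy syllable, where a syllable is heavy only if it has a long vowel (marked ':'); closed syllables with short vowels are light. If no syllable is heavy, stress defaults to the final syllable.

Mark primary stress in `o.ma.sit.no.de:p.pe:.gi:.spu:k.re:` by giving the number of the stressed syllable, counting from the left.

Weights: 1 o L, 2 ma L, 3 sit L, 4 no L, 5 de:p H, 6 pe: H, 7 gi: H, 8 spu:k H, 9 re: H.
Heavy syllables in the domain: 5, 6, 7, 8, 9. The rightmost is syllable 9 (re:).
Primary stress: syllable 9 → o.ma.sit.no.de:p.pe:.gi:.spu:k.ˈre:.

9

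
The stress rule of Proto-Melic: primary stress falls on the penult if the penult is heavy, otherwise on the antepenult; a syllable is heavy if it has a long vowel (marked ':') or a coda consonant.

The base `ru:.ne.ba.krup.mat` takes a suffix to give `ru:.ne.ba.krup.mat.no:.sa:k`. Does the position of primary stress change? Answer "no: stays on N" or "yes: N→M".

Base `ru:.ne.ba.krup.mat` (5 syllables):
  Weights: 3 ba L, 4 krup H, 5 mat H.
  The penult (syllable 4, krup) is heavy, so it takes stress.
  → primary stress on syllable 4.
Suffixed `ru:.ne.ba.krup.mat.no:.sa:k` (7 syllables):
  Weights: 5 mat H, 6 no: H, 7 sa:k H.
  The penult (syllable 6, no:) is heavy, so it takes stress.
  → primary stress on syllable 6.

yes: 4→6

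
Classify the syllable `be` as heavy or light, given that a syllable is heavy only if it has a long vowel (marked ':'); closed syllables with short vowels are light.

`be`: short vowel, open (no coda). Short vowel → light.

light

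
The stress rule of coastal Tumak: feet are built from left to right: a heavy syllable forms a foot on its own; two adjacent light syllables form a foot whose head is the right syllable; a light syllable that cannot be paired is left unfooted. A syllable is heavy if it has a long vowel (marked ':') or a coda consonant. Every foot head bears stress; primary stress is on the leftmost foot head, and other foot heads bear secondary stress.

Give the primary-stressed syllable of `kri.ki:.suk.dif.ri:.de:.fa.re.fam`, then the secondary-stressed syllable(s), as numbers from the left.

primary 2, secondary 3, 4, 5, 6, 8, 9

Weights: 1 kri L, 2 ki: H, 3 suk H, 4 dif H, 5 ri: H, 6 de: H, 7 fa L, 8 re L, 9 fam H.
Parse left to right (heavy = foot alone; LL = one foot; stranded L unfooted): kri (ˈki:) (ˈsuk) (ˈdif) (ˈri:) (ˈde:) (fa.ˈre) (ˈfam).
Foot heads: 2, 3, 4, 5, 6, 8, 9.
Primary stress on the leftmost head = syllable 2.
Secondary stress on 3, 4, 5, 6, 8, 9: kri.ˈki:.ˌsuk.ˌdif.ˌri:.ˌde:.fa.ˌre.ˌfam.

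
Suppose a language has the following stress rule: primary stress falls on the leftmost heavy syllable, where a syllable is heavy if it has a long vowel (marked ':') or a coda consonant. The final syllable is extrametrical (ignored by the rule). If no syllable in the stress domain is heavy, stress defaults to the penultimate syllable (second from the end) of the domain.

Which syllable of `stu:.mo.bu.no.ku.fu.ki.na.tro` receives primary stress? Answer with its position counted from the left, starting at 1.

The final syllable (9, tro) is extrametrical; the stress domain is syllables 1–8.
Weights: 1 stu: H, 2 mo L, 3 bu L, 4 no L, 5 ku L, 6 fu L, 7 ki L, 8 na L.
Heavy syllables in the domain: 1. The leftmost is syllable 1 (stu:).
Primary stress: syllable 1 → ˈstu:.mo.bu.no.ku.fu.ki.na.tro.

1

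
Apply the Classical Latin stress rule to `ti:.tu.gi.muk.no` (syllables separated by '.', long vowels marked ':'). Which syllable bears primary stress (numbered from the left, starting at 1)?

4

Classical Latin: stress the penult if heavy (long vowel or closed), else the antepenult.
Weights: 3 gi L, 4 muk H, 5 no L.
The penult (syllable 4, muk) is heavy, so it takes stress.
Stress on syllable 4: ti:.tu.gi.ˈmuk.no.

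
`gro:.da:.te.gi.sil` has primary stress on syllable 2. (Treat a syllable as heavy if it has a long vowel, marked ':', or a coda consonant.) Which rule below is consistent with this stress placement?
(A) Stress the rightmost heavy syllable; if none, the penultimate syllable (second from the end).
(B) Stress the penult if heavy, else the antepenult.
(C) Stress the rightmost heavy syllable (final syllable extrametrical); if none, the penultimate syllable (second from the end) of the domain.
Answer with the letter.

Rule A → syllable 5 (observed: 2).
Rule B → syllable 3 (observed: 2).
Rule C → syllable 2 ✓.

C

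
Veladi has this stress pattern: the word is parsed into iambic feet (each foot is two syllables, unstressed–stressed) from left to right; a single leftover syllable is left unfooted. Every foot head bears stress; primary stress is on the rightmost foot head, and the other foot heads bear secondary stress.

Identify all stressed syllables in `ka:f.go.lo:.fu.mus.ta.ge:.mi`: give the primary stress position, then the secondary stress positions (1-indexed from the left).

primary 8, secondary 2, 4, 6

Parse left to right into iambic (σˈσ) feet: (ka:f.ˈgo) (lo:.ˈfu) (mus.ˈta) (ge:.ˈmi).
Foot heads (stressed positions): 2, 4, 6, 8.
End Rule Rightmost: primary stress on the rightmost head = syllable 8.
Secondary stress on 2, 4, 6: ka:f.ˌgo.lo:.ˌfu.mus.ˌta.ge:.ˈmi.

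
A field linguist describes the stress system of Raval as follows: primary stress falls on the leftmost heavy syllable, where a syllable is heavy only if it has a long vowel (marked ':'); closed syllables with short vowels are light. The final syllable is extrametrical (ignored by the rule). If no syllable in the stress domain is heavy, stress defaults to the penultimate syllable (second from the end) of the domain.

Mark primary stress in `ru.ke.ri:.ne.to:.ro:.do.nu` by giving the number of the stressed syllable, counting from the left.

The final syllable (8, nu) is extrametrical; the stress domain is syllables 1–7.
Weights: 1 ru L, 2 ke L, 3 ri: H, 4 ne L, 5 to: H, 6 ro: H, 7 do L.
Heavy syllables in the domain: 3, 5, 6. The leftmost is syllable 3 (ri:).
Primary stress: syllable 3 → ru.ke.ˈri:.ne.to:.ro:.do.nu.

3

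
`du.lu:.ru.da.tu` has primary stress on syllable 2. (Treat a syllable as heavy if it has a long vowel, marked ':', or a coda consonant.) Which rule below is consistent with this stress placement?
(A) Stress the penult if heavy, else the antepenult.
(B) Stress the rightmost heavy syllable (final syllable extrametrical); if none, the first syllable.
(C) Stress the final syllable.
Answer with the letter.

B

Rule A → syllable 3 (observed: 2).
Rule B → syllable 2 ✓.
Rule C → syllable 5 (observed: 2).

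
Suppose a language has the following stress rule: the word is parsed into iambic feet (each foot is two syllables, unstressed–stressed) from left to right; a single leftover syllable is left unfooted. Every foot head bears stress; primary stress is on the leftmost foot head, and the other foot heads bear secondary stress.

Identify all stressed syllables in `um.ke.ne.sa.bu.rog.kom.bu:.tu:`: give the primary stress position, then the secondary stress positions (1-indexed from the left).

Parse left to right into iambic (σˈσ) feet: (um.ˈke) (ne.ˈsa) (bu.ˈrog) (kom.ˈbu:) tu:. Syllable 9 is left unfooted.
Foot heads (stressed positions): 2, 4, 6, 8.
End Rule Leftmost: primary stress on the leftmost head = syllable 2.
Secondary stress on 4, 6, 8: um.ˈke.ne.ˌsa.bu.ˌrog.kom.ˌbu:.tu:.

primary 2, secondary 4, 6, 8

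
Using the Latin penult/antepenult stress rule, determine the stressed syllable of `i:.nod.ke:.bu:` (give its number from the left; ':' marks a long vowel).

Classical Latin: stress the penult if heavy (long vowel or closed), else the antepenult.
Weights: 2 nod H, 3 ke: H, 4 bu: H.
The penult (syllable 3, ke:) is heavy, so it takes stress.
Stress on syllable 3: i:.nod.ˈke:.bu:.

3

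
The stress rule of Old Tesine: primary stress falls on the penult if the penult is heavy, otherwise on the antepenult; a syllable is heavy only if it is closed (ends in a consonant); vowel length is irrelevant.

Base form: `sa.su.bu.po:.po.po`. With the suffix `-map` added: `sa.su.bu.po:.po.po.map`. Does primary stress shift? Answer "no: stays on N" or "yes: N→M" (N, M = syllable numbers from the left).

yes: 4→5

Base `sa.su.bu.po:.po.po` (6 syllables):
  Weights: 4 po: L, 5 po L, 6 po L.
  The penult (syllable 5, po) is light, so stress falls on the antepenult (syllable 4, po:).
  → primary stress on syllable 4.
Suffixed `sa.su.bu.po:.po.po.map` (7 syllables):
  Weights: 5 po L, 6 po L, 7 map H.
  The penult (syllable 6, po) is light, so stress falls on the antepenult (syllable 5, po).
  → primary stress on syllable 5.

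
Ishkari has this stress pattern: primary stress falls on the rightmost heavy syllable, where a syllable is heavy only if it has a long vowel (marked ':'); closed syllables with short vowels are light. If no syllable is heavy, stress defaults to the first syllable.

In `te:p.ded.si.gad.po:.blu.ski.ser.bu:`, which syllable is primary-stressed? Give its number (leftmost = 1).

Weights: 1 te:p H, 2 ded L, 3 si L, 4 gad L, 5 po: H, 6 blu L, 7 ski L, 8 ser L, 9 bu: H.
Heavy syllables in the domain: 1, 5, 9. The rightmost is syllable 9 (bu:).
Primary stress: syllable 9 → te:p.ded.si.gad.po:.blu.ski.ser.ˈbu:.

9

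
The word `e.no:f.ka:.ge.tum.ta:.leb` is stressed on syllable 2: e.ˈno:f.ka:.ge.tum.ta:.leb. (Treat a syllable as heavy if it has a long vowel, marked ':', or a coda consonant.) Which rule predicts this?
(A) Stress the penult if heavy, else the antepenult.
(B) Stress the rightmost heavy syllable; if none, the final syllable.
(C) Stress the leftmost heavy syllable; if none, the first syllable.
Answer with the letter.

C

Rule A → syllable 6 (observed: 2).
Rule B → syllable 7 (observed: 2).
Rule C → syllable 2 ✓.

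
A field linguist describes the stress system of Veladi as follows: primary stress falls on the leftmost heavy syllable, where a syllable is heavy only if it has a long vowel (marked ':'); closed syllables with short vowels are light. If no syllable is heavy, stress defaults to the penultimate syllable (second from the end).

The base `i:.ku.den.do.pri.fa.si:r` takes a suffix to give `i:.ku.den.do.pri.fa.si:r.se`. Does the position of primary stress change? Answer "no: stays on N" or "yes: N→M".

Base `i:.ku.den.do.pri.fa.si:r` (7 syllables):
  Weights: 1 i: H, 2 ku L, 3 den L, 4 do L, 5 pri L, 6 fa L, 7 si:r H.
  Heavy syllables in the domain: 1, 7. The leftmost is syllable 1 (i:).
  → primary stress on syllable 1.
Suffixed `i:.ku.den.do.pri.fa.si:r.se` (8 syllables):
  Weights: 1 i: H, 2 ku L, 3 den L, 4 do L, 5 pri L, 6 fa L, 7 si:r H, 8 se L.
  Heavy syllables in the domain: 1, 7. The leftmost is syllable 1 (i:).
  → primary stress on syllable 1.

no: stays on 1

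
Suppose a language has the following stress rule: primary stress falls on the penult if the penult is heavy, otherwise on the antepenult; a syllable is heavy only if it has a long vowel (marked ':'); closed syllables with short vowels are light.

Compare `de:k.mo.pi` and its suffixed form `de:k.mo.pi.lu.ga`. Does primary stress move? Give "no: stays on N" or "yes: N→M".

yes: 1→3

Base `de:k.mo.pi` (3 syllables):
  Weights: 1 de:k H, 2 mo L, 3 pi L.
  The penult (syllable 2, mo) is light, so stress falls on the antepenult (syllable 1, de:k).
  → primary stress on syllable 1.
Suffixed `de:k.mo.pi.lu.ga` (5 syllables):
  Weights: 3 pi L, 4 lu L, 5 ga L.
  The penult (syllable 4, lu) is light, so stress falls on the antepenult (syllable 3, pi).
  → primary stress on syllable 3.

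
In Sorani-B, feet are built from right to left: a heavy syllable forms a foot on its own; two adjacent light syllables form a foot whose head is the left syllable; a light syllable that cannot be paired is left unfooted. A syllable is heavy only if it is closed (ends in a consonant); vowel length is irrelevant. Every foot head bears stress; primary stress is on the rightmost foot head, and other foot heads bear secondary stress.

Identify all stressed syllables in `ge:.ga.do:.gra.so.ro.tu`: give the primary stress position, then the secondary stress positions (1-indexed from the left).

primary 6, secondary 2, 4

Weights: 1 ge: L, 2 ga L, 3 do: L, 4 gra L, 5 so L, 6 ro L, 7 tu L.
Parse right to left (heavy = foot alone; LL = one foot; stranded L unfooted): ge: (ˈga.do:) (ˈgra.so) (ˈro.tu).
Foot heads: 2, 4, 6.
Primary stress on the rightmost head = syllable 6.
Secondary stress on 2, 4: ge:.ˌga.do:.ˌgra.so.ˈro.tu.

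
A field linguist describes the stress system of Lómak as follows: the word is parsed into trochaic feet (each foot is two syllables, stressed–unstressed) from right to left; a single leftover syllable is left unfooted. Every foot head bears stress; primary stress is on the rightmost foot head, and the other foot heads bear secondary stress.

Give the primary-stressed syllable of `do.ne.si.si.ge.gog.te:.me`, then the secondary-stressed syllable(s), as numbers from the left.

primary 7, secondary 1, 3, 5

Parse right to left into trochaic (ˈσσ) feet: (ˈdo.ne) (ˈsi.si) (ˈge.gog) (ˈte:.me).
Foot heads (stressed positions): 1, 3, 5, 7.
End Rule Rightmost: primary stress on the rightmost head = syllable 7.
Secondary stress on 1, 3, 5: ˌdo.ne.ˌsi.si.ˌge.gog.ˈte:.me.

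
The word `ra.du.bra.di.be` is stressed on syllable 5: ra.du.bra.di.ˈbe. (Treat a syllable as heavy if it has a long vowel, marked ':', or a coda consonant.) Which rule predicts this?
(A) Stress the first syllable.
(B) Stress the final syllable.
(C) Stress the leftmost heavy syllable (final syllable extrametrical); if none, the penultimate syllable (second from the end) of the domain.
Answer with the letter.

Rule A → syllable 1 (observed: 5).
Rule B → syllable 5 ✓.
Rule C → syllable 3 (observed: 5).

B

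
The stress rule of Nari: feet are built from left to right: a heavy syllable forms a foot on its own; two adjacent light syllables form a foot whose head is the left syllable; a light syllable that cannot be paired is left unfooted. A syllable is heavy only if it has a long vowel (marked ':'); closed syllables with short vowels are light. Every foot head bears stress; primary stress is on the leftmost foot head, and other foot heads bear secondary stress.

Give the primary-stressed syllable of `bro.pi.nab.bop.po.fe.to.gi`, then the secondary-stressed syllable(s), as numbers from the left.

Weights: 1 bro L, 2 pi L, 3 nab L, 4 bop L, 5 po L, 6 fe L, 7 to L, 8 gi L.
Parse left to right (heavy = foot alone; LL = one foot; stranded L unfooted): (ˈbro.pi) (ˈnab.bop) (ˈpo.fe) (ˈto.gi).
Foot heads: 1, 3, 5, 7.
Primary stress on the leftmost head = syllable 1.
Secondary stress on 3, 5, 7: ˈbro.pi.ˌnab.bop.ˌpo.fe.ˌto.gi.

primary 1, secondary 3, 5, 7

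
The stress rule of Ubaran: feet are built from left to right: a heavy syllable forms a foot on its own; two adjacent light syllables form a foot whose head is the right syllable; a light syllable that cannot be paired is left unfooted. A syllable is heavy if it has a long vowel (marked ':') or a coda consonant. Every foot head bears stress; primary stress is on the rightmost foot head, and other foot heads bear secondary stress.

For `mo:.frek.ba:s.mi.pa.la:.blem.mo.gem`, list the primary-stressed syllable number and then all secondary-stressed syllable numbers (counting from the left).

primary 9, secondary 1, 2, 3, 5, 6, 7

Weights: 1 mo: H, 2 frek H, 3 ba:s H, 4 mi L, 5 pa L, 6 la: H, 7 blem H, 8 mo L, 9 gem H.
Parse left to right (heavy = foot alone; LL = one foot; stranded L unfooted): (ˈmo:) (ˈfrek) (ˈba:s) (mi.ˈpa) (ˈla:) (ˈblem) mo (ˈgem).
Foot heads: 1, 2, 3, 5, 6, 7, 9.
Primary stress on the rightmost head = syllable 9.
Secondary stress on 1, 2, 3, 5, 6, 7: ˌmo:.ˌfrek.ˌba:s.mi.ˌpa.ˌla:.ˌblem.mo.ˈgem.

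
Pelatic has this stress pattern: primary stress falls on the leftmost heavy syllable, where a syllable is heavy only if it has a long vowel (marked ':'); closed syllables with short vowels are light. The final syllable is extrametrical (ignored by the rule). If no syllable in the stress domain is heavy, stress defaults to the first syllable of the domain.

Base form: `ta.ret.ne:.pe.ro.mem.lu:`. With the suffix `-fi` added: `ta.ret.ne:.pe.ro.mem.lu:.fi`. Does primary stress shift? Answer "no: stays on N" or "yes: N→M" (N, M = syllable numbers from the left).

no: stays on 3

Base `ta.ret.ne:.pe.ro.mem.lu:` (7 syllables):
  The final syllable (7, lu:) is extrametrical; the stress domain is syllables 1–6.
  Weights: 1 ta L, 2 ret L, 3 ne: H, 4 pe L, 5 ro L, 6 mem L.
  Heavy syllables in the domain: 3. The leftmost is syllable 3 (ne:).
  → primary stress on syllable 3.
Suffixed `ta.ret.ne:.pe.ro.mem.lu:.fi` (8 syllables):
  The final syllable (8, fi) is extrametrical; the stress domain is syllables 1–7.
  Weights: 1 ta L, 2 ret L, 3 ne: H, 4 pe L, 5 ro L, 6 mem L, 7 lu: H.
  Heavy syllables in the domain: 3, 7. The leftmost is syllable 3 (ne:).
  → primary stress on syllable 3.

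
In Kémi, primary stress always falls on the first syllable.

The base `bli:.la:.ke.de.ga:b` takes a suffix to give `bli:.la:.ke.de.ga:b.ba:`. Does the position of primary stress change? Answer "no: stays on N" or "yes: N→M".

no: stays on 1

Base `bli:.la:.ke.de.ga:b` (5 syllables):
  The word has 5 syllables; the first syllable is syllable 1 (bli:).
  → primary stress on syllable 1.
Suffixed `bli:.la:.ke.de.ga:b.ba:` (6 syllables):
  The word has 6 syllables; the first syllable is syllable 1 (bli:).
  → primary stress on syllable 1.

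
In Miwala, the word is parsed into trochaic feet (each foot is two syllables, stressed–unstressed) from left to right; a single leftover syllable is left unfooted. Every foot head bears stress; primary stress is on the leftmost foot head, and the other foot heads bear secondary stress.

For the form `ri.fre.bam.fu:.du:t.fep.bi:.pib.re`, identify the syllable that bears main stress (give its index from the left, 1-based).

1

Parse left to right into trochaic (ˈσσ) feet: (ˈri.fre) (ˈbam.fu:) (ˈdu:t.fep) (ˈbi:.pib) re. Syllable 9 is left unfooted.
Foot heads (stressed positions): 1, 3, 5, 7.
End Rule Leftmost: primary stress on the leftmost head = syllable 1.
Primary stress: syllable 1 → ˈri.fre.bam.fu:.du:t.fep.bi:.pib.re.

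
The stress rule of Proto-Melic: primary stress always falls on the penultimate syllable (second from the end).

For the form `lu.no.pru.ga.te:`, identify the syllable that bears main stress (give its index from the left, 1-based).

4

The word has 5 syllables; the penultimate syllable (second from the end) is syllable 4 (ga).
Primary stress: syllable 4 → lu.no.pru.ˈga.te:.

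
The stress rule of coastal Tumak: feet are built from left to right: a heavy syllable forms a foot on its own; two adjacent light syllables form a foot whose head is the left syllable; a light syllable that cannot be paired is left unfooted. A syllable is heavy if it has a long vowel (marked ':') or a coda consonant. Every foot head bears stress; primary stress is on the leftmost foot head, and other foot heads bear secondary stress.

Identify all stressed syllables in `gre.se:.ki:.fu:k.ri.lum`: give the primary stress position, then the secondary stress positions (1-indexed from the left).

primary 2, secondary 3, 4, 6

Weights: 1 gre L, 2 se: H, 3 ki: H, 4 fu:k H, 5 ri L, 6 lum H.
Parse left to right (heavy = foot alone; LL = one foot; stranded L unfooted): gre (ˈse:) (ˈki:) (ˈfu:k) ri (ˈlum).
Foot heads: 2, 3, 4, 6.
Primary stress on the leftmost head = syllable 2.
Secondary stress on 3, 4, 6: gre.ˈse:.ˌki:.ˌfu:k.ri.ˌlum.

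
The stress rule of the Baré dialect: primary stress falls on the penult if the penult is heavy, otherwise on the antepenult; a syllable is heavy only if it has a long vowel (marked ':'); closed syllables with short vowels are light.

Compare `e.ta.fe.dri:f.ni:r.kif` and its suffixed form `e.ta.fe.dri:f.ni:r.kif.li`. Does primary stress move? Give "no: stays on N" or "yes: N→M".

no: stays on 5

Base `e.ta.fe.dri:f.ni:r.kif` (6 syllables):
  Weights: 4 dri:f H, 5 ni:r H, 6 kif L.
  The penult (syllable 5, ni:r) is heavy, so it takes stress.
  → primary stress on syllable 5.
Suffixed `e.ta.fe.dri:f.ni:r.kif.li` (7 syllables):
  Weights: 5 ni:r H, 6 kif L, 7 li L.
  The penult (syllable 6, kif) is light, so stress falls on the antepenult (syllable 5, ni:r).
  → primary stress on syllable 5.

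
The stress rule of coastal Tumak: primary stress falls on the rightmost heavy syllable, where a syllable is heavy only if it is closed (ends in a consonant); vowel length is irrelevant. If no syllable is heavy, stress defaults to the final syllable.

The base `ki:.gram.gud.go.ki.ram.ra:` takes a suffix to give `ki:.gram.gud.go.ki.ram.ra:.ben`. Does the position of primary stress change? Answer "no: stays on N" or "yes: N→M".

yes: 6→8

Base `ki:.gram.gud.go.ki.ram.ra:` (7 syllables):
  Weights: 1 ki: L, 2 gram H, 3 gud H, 4 go L, 5 ki L, 6 ram H, 7 ra: L.
  Heavy syllables in the domain: 2, 3, 6. The rightmost is syllable 6 (ram).
  → primary stress on syllable 6.
Suffixed `ki:.gram.gud.go.ki.ram.ra:.ben` (8 syllables):
  Weights: 1 ki: L, 2 gram H, 3 gud H, 4 go L, 5 ki L, 6 ram H, 7 ra: L, 8 ben H.
  Heavy syllables in the domain: 2, 3, 6, 8. The rightmost is syllable 8 (ben).
  → primary stress on syllable 8.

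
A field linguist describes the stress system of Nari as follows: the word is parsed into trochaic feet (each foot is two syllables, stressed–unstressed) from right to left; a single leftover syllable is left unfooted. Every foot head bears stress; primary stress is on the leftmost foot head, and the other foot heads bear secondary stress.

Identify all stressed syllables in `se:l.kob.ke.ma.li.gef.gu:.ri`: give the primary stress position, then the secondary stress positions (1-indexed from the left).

Parse right to left into trochaic (ˈσσ) feet: (ˈse:l.kob) (ˈke.ma) (ˈli.gef) (ˈgu:.ri).
Foot heads (stressed positions): 1, 3, 5, 7.
End Rule Leftmost: primary stress on the leftmost head = syllable 1.
Secondary stress on 3, 5, 7: ˈse:l.kob.ˌke.ma.ˌli.gef.ˌgu:.ri.

primary 1, secondary 3, 5, 7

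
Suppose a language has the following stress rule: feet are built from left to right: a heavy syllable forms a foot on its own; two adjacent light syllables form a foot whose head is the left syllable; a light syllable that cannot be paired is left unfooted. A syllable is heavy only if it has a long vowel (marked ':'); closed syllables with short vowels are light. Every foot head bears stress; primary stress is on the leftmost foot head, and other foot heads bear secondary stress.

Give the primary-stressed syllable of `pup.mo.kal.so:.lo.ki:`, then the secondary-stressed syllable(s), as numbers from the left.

primary 1, secondary 4, 6

Weights: 1 pup L, 2 mo L, 3 kal L, 4 so: H, 5 lo L, 6 ki: H.
Parse left to right (heavy = foot alone; LL = one foot; stranded L unfooted): (ˈpup.mo) kal (ˈso:) lo (ˈki:).
Foot heads: 1, 4, 6.
Primary stress on the leftmost head = syllable 1.
Secondary stress on 4, 6: ˈpup.mo.kal.ˌso:.lo.ˌki:.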